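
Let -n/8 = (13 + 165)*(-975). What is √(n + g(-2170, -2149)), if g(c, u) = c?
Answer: √1386230 ≈ 1177.4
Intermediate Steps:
n = 1388400 (n = -8*(13 + 165)*(-975) = -1424*(-975) = -8*(-173550) = 1388400)
√(n + g(-2170, -2149)) = √(1388400 - 2170) = √1386230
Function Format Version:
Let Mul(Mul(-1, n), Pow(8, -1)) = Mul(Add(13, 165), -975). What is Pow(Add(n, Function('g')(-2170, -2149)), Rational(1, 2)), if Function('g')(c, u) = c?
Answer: Pow(1386230, Rational(1, 2)) ≈ 1177.4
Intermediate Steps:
n = 1388400 (n = Mul(-8, Mul(Add(13, 165), -975)) = Mul(-8, Mul(178, -975)) = Mul(-8, -173550) = 1388400)
Pow(Add(n, Function('g')(-2170, -2149)), Rational(1, 2)) = Pow(Add(1388400, -2170), Rational(1, 2)) = Pow(1386230, Rational(1, 2))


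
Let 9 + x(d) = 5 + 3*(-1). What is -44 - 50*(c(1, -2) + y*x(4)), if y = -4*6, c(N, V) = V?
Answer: -8344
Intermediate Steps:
y = -24
x(d) = -7 (x(d) = -9 + (5 + 3*(-1)) = -9 + (5 - 3) = -9 + 2 = -7)
-44 - 50*(c(1, -2) + y*x(4)) = -44 - 50*(-2 - 24*(-7)) = -44 - 50*(-2 + 168) = -44 - 50*166 = -44 - 8300 = -8344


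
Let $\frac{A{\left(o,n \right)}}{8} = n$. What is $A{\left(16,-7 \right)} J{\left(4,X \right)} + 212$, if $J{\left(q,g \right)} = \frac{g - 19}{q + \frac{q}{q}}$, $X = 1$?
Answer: $\frac{2068}{5} \approx 413.6$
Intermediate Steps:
$A{\left(o,n \right)} = 8 n$
$J{\left(q,g \right)} = \frac{-19 + g}{1 + q}$ ($J{\left(q,g \right)} = \frac{-19 + g}{q + 1} = \frac{-19 + g}{1 + q}$)
$A{\left(16,-7 \right)} J{\left(4,X \right)} + 212 = 8 \left(-7\right) \frac{-19 + 1}{1 + 4} + 212 = - 56 \cdot \frac{1}{5} \left(-18\right) + 212 = \left(-56\right) \left(- \frac{18}{5}\right) + 212 = \frac{1008}{5} + 212 = \frac{2068}{5}$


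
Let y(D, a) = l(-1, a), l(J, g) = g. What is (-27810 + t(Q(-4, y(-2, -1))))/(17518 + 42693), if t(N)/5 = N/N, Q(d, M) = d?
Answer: -27805/60211 ≈ -0.46179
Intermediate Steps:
y(D, a) = a
t(N) = 5 (t(N) = 5*(N/N) = 5*1 = 5)
(-27810 + t(Q(-4, y(-2, -1))))/(17518 + 42693) = (-27810 + 5)/(17518 + 42693) = -27805/60211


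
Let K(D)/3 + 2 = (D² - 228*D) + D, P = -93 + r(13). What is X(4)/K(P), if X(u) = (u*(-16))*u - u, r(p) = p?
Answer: -130/36837 ≈ -0.0035291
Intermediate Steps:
P = -80 (P = -93 + 13 = -80)
K(D) = -6 - 681*D + 3*D² (K(D) = -6 + 3*((D² - 228*D) + D) = -6 + 3*(D² - 227*D) = -6 + (-681*D + 3*D²) = -6 - 681*D + 3*D²)
X(u) = -u - 16*u² (X(u) = (-16*u)*u - u = -16*u² - u = -u - 16*u²)
X(4)/K(P) = (-1*4*(1 + 16*4))/(-6 - 681*(-80) + 3*(-80)²) = (-1*4*(1 + 64))/(-6 + 54480 + 3*6400) = (-1*4*65)/(-6 + 54480 + 19200) = -260/73674 = -260*1/73674 = -130/36837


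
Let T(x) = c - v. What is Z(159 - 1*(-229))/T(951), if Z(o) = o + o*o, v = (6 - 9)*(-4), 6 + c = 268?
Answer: 75466/125 ≈ 603.73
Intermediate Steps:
c = 262 (c = -6 + 268 = 262)
v = 12 (v = -3*(-4) = 12)
T(x) = 250 (T(x) = 262 - 1*12 = 262 - 12 = 250)
Z(o) = o + o²
Z(159 - 1*(-229))/T(951) = ((159 - 1*(-229))*(1 + (159 - 1*(-229))))/250 = ((159 + 229)*(1 + (159 + 229)))*(1/250) = (388*(1 + 388))*(1/250) = (388*389)*(1/250) = 150932*(1/250) = 75466/125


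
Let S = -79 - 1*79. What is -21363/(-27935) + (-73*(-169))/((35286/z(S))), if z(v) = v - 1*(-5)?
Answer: -17325067239/328571470 ≈ -52.728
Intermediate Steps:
S = -158 (S = -79 - 79 = -158)
z(v) = 5 + v (z(v) = v + 5 = 5 + v)
-21363/(-27935) + (-73*(-169))/((35286/z(S))) = -21363/(-27935) + (-73*(-169))/((35286/(5 - 158))) = -21363*(-1/27935) + 12337/((35286/(-153))) = 21363/27935 + 12337/((35286*(-1/153))) = 21363/27935 + 12337/(-11762/51) = 21363/27935 + 12337*(-51/11762) = 21363/27935 - 629187/11762 = -17325067239/328571470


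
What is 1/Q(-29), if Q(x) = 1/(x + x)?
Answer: -58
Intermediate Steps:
Q(x) = 1/(2*x)
1/Q(-29) = 1/((1/2)/(-29)) = 1/((1/2)*(-1/29)) = 1/(-1/58) = -58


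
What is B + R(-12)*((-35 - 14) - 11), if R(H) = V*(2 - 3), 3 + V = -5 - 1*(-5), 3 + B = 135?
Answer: -48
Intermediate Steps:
B = 132 (B = -3 + 135 = 132)
V = -3 (V = -3 + (-5 - 1*(-5)) = -3 + (-5 + 5) = -3 + 0 = -3)
R(H) = 3 (R(H) = -3*(2 - 3) = -3*(-1) = 3)
B + R(-12)*((-35 - 14) - 11) = 132 + 3*((-35 - 14) - 11) = 132 + 3*(-49 - 11) = 132 + 3*(-60) = 132 - 180 = -48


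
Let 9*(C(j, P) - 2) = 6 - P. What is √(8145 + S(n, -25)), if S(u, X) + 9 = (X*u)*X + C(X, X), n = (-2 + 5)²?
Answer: √123898/3 ≈ 117.33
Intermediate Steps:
C(j, P) = 8/3 - P/9 (C(j, P) = 2 + (6 - P)/9 = 2 + (⅔ - P/9) = 8/3 - P/9)
n = 9 (n = 3² = 9)
S(u, X) = -19/3 - X/9 + u*X² (S(u, X) = -9 + ((X*u)*X + (8/3 - X/9)) = -9 + (u*X² + (8/3 - X/9)) = -9 + (8/3 - X/9 + u*X²) = -19/3 - X/9 + u*X²)
√(8145 + S(n, -25)) = √(8145 + (-19/3 - ⅑*(-25) + 9*(-25)²)) = √(8145 + (-19/3 + 25/9 + 9*625)) = √(8145 + (-19/3 + 25/9 + 5625)) = √(8145 + 50593/9) = √(123898/9) = √123898/3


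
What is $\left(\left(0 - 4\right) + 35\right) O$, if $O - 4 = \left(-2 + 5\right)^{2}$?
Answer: $403$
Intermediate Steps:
$O = 13$ ($O = 4 + \left(-2 + 5\right)^{2} = 4 + 3^{2} = 4 + 9 = 13$)
$\left(\left(0 - 4\right) + 35\right) O = \left(\left(0 - 4\right) + 35\right) 13 = \left(-4 + 35\right) 13 = 31 \cdot 13 = 403$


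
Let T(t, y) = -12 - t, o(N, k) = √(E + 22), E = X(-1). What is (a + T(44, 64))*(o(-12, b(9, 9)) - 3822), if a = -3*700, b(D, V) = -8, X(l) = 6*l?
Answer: 8231608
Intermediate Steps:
E = -6 (E = 6*(-1) = -6)
a = -2100
o(N, k) = 4 (o(N, k) = √(-6 + 22) = √16 = 4)
(a + T(44, 64))*(o(-12, b(9, 9)) - 3822) = (-2100 + (-12 - 1*44))*(4 - 3822) = (-2100 + (-12 - 44))*(-3818) = (-2100 - 56)*(-3818) = -2156*(-3818) = 8231608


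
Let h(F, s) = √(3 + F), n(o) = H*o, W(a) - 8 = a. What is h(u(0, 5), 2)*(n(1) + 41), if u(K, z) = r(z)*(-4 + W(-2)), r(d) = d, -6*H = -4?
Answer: 125*√13/3 ≈ 150.23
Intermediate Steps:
H = ⅔ (H = -⅙*(-4) = ⅔ ≈ 0.66667)
W(a) = 8 + a
n(o) = 2*o/3
u(K, z) = 2*z (u(K, z) = z*(-4 + (8 - 2)) = z*(-4 + 6) = z*2 = 2*z)
h(u(0, 5), 2)*(n(1) + 41) = √(3 + 2*5)*((⅔)*1 + 41) = √(3 + 10)*(⅔ + 41) = √13*(125/3) = 125*√13/3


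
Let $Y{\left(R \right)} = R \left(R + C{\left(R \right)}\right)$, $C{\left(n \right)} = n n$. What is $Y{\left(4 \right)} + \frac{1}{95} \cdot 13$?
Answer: $\frac{7613}{95} \approx 80.137$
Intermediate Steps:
$C{\left(n \right)} = n^{2}$
$Y{\left(R \right)} = R \left(R + R^{2}\right)$
$Y{\left(4 \right)} + \frac{1}{95} \cdot 13 = 4^{2} \left(1 + 4\right) + \frac{1}{95} \cdot 13 = 16 \cdot 5 + \frac{1}{95} \cdot 13 = 80 + \frac{13}{95} = \frac{7613}{95}$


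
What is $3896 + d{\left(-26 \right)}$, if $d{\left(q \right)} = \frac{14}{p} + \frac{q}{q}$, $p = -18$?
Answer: $\frac{35066}{9} \approx 3896.2$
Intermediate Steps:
$d{\left(q \right)} = \frac{2}{9}$ ($d{\left(q \right)} = \frac{14}{-18} + \frac{q}{q} = 14 \left(- \frac{1}{18}\right) + 1 = - \frac{7}{9} + 1 = \frac{2}{9}$)
$3896 + d{\left(-26 \right)} = 3896 + \frac{2}{9} = \frac{35066}{9}$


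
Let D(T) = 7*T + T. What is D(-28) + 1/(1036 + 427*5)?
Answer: -710303/3171 ≈ -224.00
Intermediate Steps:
D(T) = 8*T
D(-28) + 1/(1036 + 427*5) = 8*(-28) + 1/(1036 + 427*5) = -224 + 1/(1036 + 2135) = -224 + 1/3171 = -710303/3171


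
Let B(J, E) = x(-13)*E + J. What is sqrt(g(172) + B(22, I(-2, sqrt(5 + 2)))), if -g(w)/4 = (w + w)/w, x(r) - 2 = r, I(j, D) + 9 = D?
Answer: sqrt(113 - 11*sqrt(7)) ≈ 9.1595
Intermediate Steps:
I(j, D) = -9 + D
x(r) = 2 + r
B(J, E) = J - 11*E (B(J, E) = (2 - 13)*E + J = -11*E + J = J - 11*E)
g(w) = -8 (g(w) = -4*(w + w)/w = -4*2*w/w = -4*2 = -8)
sqrt(g(172) + B(22, I(-2, sqrt(5 + 2)))) = sqrt(-8 + (22 - 11*(-9 + sqrt(5 + 2)))) = sqrt(-8 + (22 - 11*(-9 + sqrt(7)))) = sqrt(-8 + (22 + (99 - 11*sqrt(7)))) = sqrt(-8 + (121 - 11*sqrt(7))) = sqrt(113 - 11*sqrt(7))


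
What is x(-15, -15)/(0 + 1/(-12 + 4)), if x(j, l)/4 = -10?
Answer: 320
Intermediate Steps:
x(j, l) = -40 (x(j, l) = 4*(-10) = -40)
x(-15, -15)/(0 + 1/(-12 + 4)) = -40/(0 + 1/(-12 + 4)) = -40/(0 + 1/(-8)) = -40/(0 - 1/8) = -40/(-1/8) = -8*(-40) = 320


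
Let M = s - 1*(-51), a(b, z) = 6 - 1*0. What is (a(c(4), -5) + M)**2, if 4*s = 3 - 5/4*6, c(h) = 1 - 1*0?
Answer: 199809/64 ≈ 3122.0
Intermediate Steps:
c(h) = 1 (c(h) = 1 + 0 = 1)
a(b, z) = 6 (a(b, z) = 6 + 0 = 6)
s = -9/8 (s = (3 - 5/4*6)/4 = (3 - 15/2)/4 = (1/4)*(-9/2) = -9/8 ≈ -1.1250)
M = 399/8 (M = -9/8 - 1*(-51) = -9/8 + 51 = 399/8 ≈ 49.875)
(a(c(4), -5) + M)**2 = (6 + 399/8)**2 = (447/8)**2 = 199809/64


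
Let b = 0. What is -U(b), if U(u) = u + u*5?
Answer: 0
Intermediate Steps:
U(u) = 6*u (U(u) = u + 5*u = 6*u)
-U(b) = -6*0 = -1*0 = 0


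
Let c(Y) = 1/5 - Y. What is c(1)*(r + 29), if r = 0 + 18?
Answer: -188/5 ≈ -37.600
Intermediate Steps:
c(Y) = ⅕ - Y
r = 18
c(1)*(r + 29) = (⅕ - 1*1)*(18 + 29) = (⅕ - 1)*47 = -⅘*47 = -188/5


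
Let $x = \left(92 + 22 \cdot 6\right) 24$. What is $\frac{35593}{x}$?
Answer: $\frac{35593}{5376} \approx 6.6207$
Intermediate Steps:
$x = 5376$ ($x = \left(92 + 132\right) 24 = 224 \cdot 24 = 5376$)
$\frac{35593}{x} = \frac{35593}{5376}$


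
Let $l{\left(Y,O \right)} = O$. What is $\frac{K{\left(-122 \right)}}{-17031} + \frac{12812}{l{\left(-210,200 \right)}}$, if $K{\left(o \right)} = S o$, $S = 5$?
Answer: $\frac{54580793}{851550} \approx 64.096$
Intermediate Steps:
$K{\left(o \right)} = 5 o$
$\frac{K{\left(-122 \right)}}{-17031} + \frac{12812}{l{\left(-210,200 \right)}} = \frac{5 \left(-122\right)}{-17031} + \frac{12812}{200} = \left(-610\right) \left(- \frac{1}{17031}\right) + 12812 \cdot \frac{1}{200} = \frac{610}{17031} + \frac{3203}{50} = \frac{54580793}{851550}$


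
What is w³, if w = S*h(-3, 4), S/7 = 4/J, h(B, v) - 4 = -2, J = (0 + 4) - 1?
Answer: 175616/27 ≈ 6504.3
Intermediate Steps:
J = 3 (J = 4 - 1 = 3)
h(B, v) = 2 (h(B, v) = 4 - 2 = 2)
S = 28/3 (S = 7*(4/3) = 28/3 ≈ 9.3333)
w = 56/3 (w = (28/3)*2 = 56/3 ≈ 18.667)
w³ = (56/3)³ = 175616/27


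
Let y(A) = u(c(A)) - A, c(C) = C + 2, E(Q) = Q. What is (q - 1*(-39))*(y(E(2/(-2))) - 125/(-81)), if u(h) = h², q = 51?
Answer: 2870/9 ≈ 318.89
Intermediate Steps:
c(C) = 2 + C
y(A) = (2 + A)² - A
(q - 1*(-39))*(y(E(2/(-2))) - 125/(-81)) = (51 - 1*(-39))*(((2 + 2/(-2))² - 2/(-2)) - 125/(-81)) = (51 + 39)*(((2 + 2*(-½))² - 2*(-1)/2) - 125*(-1/81)) = 90*(((2 - 1)² - 1*(-1)) + 125/81) = 90*((1² + 1) + 125/81) = 90*((1 + 1) + 125/81) = 90*(2 + 125/81) = 90*(287/81) = 2870/9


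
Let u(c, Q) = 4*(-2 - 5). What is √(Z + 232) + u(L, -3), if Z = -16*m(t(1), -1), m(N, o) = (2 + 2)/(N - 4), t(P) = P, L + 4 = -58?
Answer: -28 + 2*√570/3 ≈ -12.084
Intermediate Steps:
L = -62 (L = -4 - 58 = -62)
m(N, o) = 4/(-4 + N)
Z = 64/3 (Z = -64/(-4 + 1) = -64/(-3) = -64*(-1)/3 = -16*(-4/3) = 64/3 ≈ 21.333)
u(c, Q) = -28 (u(c, Q) = 4*(-7) = -28)
√(Z + 232) + u(L, -3) = √(64/3 + 232) - 28 = √(760/3) - 28 = 2*√570/3 - 28 = -28 + 2*√570/3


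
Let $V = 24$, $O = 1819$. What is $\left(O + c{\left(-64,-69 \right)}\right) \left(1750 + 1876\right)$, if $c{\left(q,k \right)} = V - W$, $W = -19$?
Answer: $6751612$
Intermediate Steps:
$c{\left(q,k \right)} = 43$ ($c{\left(q,k \right)} = 24 - -19 = 24 + 19 = 43$)
$\left(O + c{\left(-64,-69 \right)}\right) \left(1750 + 1876\right) = \left(1819 + 43\right) \left(1750 + 1876\right) = 1862 \cdot 3626 = 6751612$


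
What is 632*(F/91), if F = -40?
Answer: -25280/91 ≈ -277.80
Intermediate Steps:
632*(F/91) = 632*(-40/91) = -25280/91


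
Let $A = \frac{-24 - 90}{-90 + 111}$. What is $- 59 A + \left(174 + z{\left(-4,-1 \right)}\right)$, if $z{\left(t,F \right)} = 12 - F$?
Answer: $\frac{3551}{7} \approx 507.29$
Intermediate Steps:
$A = - \frac{38}{7}$ ($A = - \frac{114}{21} = \left(-114\right) \frac{1}{21} = - \frac{38}{7} \approx -5.4286$)
$- 59 A + \left(174 + z{\left(-4,-1 \right)}\right) = \left(-59\right) \left(- \frac{38}{7}\right) + \left(174 + \left(12 - -1\right)\right) = \frac{2242}{7} + \left(174 + \left(12 + 1\right)\right) = \frac{2242}{7} + \left(174 + 13\right) = \frac{2242}{7} + 187 = \frac{3551}{7}$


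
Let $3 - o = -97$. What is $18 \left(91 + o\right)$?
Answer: $3438$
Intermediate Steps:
$o = 100$ ($o = 3 - -97 = 3 + 97 = 100$)
$18 \left(91 + o\right) = 18 \left(91 + 100\right) = 18 \cdot 191 = 3438$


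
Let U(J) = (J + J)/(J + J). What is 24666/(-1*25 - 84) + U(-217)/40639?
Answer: -1002401465/4429651 ≈ -226.29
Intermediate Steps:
U(J) = 1 (U(J) = (2*J)/((2*J)) = (2*J)*(1/(2*J)) = 1)
24666/(-1*25 - 84) + U(-217)/40639 = 24666/(-1*25 - 84) + 1/40639 = 24666/(-25 - 84) + 1*(1/40639) = 24666/(-109) + 1/40639 = 24666*(-1/109) + 1/40639 = -24666/109 + 1/40639 = -1002401465/4429651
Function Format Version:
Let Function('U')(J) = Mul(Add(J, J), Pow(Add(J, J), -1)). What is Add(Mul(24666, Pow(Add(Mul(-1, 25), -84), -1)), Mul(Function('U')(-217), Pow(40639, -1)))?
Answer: Rational(-1002401465, 4429651) ≈ -226.29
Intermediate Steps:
Function('U')(J) = 1 (Function('U')(J) = Mul(Mul(2, J), Pow(Mul(2, J), -1)) = Mul(Mul(2, J), Mul(Rational(1, 2), Pow(J, -1))) = 1)
Add(Mul(24666, Pow(Add(Mul(-1, 25), -84), -1)), Mul(Function('U')(-217), Pow(40639, -1))) = Add(Mul(24666, Pow(Add(Mul(-1, 25), -84), -1)), Mul(1, Pow(40639, -1))) = Add(Mul(24666, Pow(Add(-25, -84), -1)), Mul(1, Rational(1, 40639))) = Add(Mul(24666, Pow(-109, -1)), Rational(1, 40639)) = Add(Mul(24666, Rational(-1, 109)), Rational(1, 40639)) = Add(Rational(-24666, 109), Rational(1, 40639)) = Rational(-1002401465, 4429651)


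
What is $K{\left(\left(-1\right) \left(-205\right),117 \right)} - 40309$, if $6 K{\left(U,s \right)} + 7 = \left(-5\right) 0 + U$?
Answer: $-40276$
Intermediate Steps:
$K{\left(U,s \right)} = - \frac{7}{6} + \frac{U}{6}$ ($K{\left(U,s \right)} = - \frac{7}{6} + \frac{\left(-5\right) 0 + U}{6} = - \frac{7}{6} + \frac{0 + U}{6} = - \frac{7}{6} + \frac{U}{6}$)
$K{\left(\left(-1\right) \left(-205\right),117 \right)} - 40309 = \left(- \frac{7}{6} + \frac{\left(-1\right) \left(-205\right)}{6}\right) - 40309 = \left(- \frac{7}{6} + \frac{1}{6} \cdot 205\right) - 40309 = \left(- \frac{7}{6} + \frac{205}{6}\right) - 40309 = 33 - 40309 = -40276$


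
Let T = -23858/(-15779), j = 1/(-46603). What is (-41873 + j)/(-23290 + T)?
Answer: 2565938140015/1427096685863 ≈ 1.7980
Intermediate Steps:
j = -1/46603 ≈ -2.1458e-5
T = 23858/15779 (T = -23858*(-1/15779) = 23858/15779 ≈ 1.5120)
(-41873 + j)/(-23290 + T) = (-41873 - 1/46603)/(-23290 + 23858/15779) = -1951407420/(46603*(-367469052/15779)) = -1951407420/46603*(-15779/367469052) = 2565938140015/1427096685863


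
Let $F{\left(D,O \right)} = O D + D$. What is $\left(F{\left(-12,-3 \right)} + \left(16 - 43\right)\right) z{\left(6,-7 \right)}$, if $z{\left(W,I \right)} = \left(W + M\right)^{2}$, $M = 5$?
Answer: $-363$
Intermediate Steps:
$F{\left(D,O \right)} = D + D O$ ($F{\left(D,O \right)} = D O + D = D + D O$)
$z{\left(W,I \right)} = \left(5 + W\right)^{2}$ ($z{\left(W,I \right)} = \left(W + 5\right)^{2} = \left(5 + W\right)^{2}$)
$\left(F{\left(-12,-3 \right)} + \left(16 - 43\right)\right) z{\left(6,-7 \right)} = \left(- 12 \left(1 - 3\right) + \left(16 - 43\right)\right) \left(5 + 6\right)^{2} = \left(\left(-12\right) \left(-2\right) - 27\right) 11^{2} = \left(24 - 27\right) 121 = \left(-3\right) 121 = -363$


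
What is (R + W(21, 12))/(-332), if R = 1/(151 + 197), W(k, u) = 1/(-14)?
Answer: 167/808752 ≈ 0.00020649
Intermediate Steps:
W(k, u) = -1/14
R = 1/348 ≈ 0.0028736
(R + W(21, 12))/(-332) = (1/348 - 1/14)/(-332) = -167/2436*(-1/332) = 167/808752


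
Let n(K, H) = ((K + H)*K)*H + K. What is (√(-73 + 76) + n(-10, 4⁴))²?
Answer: (-629770 + √3)² ≈ 3.9661e+11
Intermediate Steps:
n(K, H) = K + H*K*(H + K) (n(K, H) = ((H + K)*K)*H + K = (K*(H + K))*H + K = H*K*(H + K) + K = K + H*K*(H + K))
(√(-73 + 76) + n(-10, 4⁴))² = (√(-73 + 76) - 10*(1 + (4⁴)² + 4⁴*(-10)))² = (√3 - 10*(1 + 256² + 256*(-10)))² = (√3 - 10*(1 + 65536 - 2560))² = (√3 - 10*62977)² = (√3 - 629770)² = (-629770 + √3)²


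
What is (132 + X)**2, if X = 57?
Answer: 35721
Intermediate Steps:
(132 + X)**2 = (132 + 57)**2 = 189**2 = 35721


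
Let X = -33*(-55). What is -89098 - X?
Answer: -90913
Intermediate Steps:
X = 1815
-89098 - X = -89098 - 1*1815 = -89098 - 1815 = -90913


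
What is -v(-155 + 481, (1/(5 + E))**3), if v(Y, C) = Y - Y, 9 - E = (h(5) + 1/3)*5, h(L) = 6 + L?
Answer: 0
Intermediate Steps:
E = -143/3 (E = 9 - ((6 + 5) + 1/3)*5 = 9 - (11 + 1/3)*5 = 9 - 34*5/3 = 9 - 1*170/3 = 9 - 170/3 = -143/3 ≈ -47.667)
v(Y, C) = 0
-v(-155 + 481, (1/(5 + E))**3) = -1*0 = 0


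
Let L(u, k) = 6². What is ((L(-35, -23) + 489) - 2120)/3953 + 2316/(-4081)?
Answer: -15664343/16132193 ≈ -0.97100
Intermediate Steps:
L(u, k) = 36
((L(-35, -23) + 489) - 2120)/3953 + 2316/(-4081) = ((36 + 489) - 2120)/3953 + 2316/(-4081) = (525 - 2120)*(1/3953) + 2316*(-1/4081) = -1595*1/3953 - 2316/4081 = -1595/3953 - 2316/4081 = -15664343/16132193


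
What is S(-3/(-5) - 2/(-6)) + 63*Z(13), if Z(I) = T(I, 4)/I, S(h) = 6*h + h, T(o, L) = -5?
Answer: -3451/195 ≈ -17.697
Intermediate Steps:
S(h) = 7*h
Z(I) = -5/I
S(-3/(-5) - 2/(-6)) + 63*Z(13) = 7*(-3/(-5) - 2/(-6)) + 63*(-5/13) = 7*(-3*(-1/5) - 2*(-1/6)) + 63*(-5*1/13) = 7*(3/5 + 1/3) + 63*(-5/13) = 7*(14/15) - 315/13 = 98/15 - 315/13 = -3451/195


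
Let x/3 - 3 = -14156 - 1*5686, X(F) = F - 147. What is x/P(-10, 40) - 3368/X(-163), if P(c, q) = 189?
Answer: -989651/3255 ≈ -304.04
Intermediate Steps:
X(F) = -147 + F
x = -59517 (x = 9 + 3*(-14156 - 1*5686) = 9 + 3*(-14156 - 5686) = 9 + 3*(-19842) = 9 - 59526 = -59517)
x/P(-10, 40) - 3368/X(-163) = -59517/189 - 3368/(-147 - 163) = -59517*1/189 - 3368/(-310) = -6613/21 - 3368*(-1/310) = -6613/21 + 1684/155 = -989651/3255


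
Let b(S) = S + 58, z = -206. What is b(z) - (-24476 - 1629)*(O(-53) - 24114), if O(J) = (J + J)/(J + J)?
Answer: -629470013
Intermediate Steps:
O(J) = 1 (O(J) = (2*J)/((2*J)) = (2*J)*(1/(2*J)) = 1)
b(S) = 58 + S
b(z) - (-24476 - 1629)*(O(-53) - 24114) = (58 - 206) - (-24476 - 1629)*(1 - 24114) = -148 - (-26105)*(-24113) = -148 - 1*629469865 = -148 - 629469865 = -629470013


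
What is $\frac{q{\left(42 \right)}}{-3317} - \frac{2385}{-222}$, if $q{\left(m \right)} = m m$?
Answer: $\frac{2506479}{245458} \approx 10.211$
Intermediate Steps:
$q{\left(m \right)} = m^{2}$
$\frac{q{\left(42 \right)}}{-3317} - \frac{2385}{-222} = \frac{42^{2}}{-3317} - \frac{2385}{-222} = 1764 \left(- \frac{1}{3317}\right) - - \frac{795}{74} = - \frac{1764}{3317} + \frac{795}{74} = \frac{2506479}{245458}$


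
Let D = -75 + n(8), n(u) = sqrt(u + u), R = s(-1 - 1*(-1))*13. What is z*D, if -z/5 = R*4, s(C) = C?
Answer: 0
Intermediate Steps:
R = 0 (R = (-1 - 1*(-1))*13 = (-1 + 1)*13 = 0*13 = 0)
n(u) = sqrt(2)*sqrt(u) (n(u) = sqrt(2*u) = sqrt(2)*sqrt(u))
D = -71 (D = -75 + sqrt(2)*sqrt(8) = -75 + sqrt(2)*(2*sqrt(2)) = -75 + 4 = -71)
z = 0 (z = -0*4 = -5*0 = 0)
z*D = 0*(-71) = 0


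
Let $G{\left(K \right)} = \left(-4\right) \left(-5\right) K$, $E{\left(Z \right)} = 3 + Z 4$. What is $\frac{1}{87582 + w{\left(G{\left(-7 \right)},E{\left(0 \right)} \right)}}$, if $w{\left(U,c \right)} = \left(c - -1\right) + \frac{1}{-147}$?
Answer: $\frac{147}{12875141} \approx 1.1417 \cdot 10^{-5}$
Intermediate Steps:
$E{\left(Z \right)} = 3 + 4 Z$
$G{\left(K \right)} = 20 K$
$w{\left(U,c \right)} = \frac{146}{147} + c$ ($w{\left(U,c \right)} = \left(c + 1\right) - \frac{1}{147} = \left(1 + c\right) - \frac{1}{147} = \frac{146}{147} + c$)
$\frac{1}{87582 + w{\left(G{\left(-7 \right)},E{\left(0 \right)} \right)}} = \frac{1}{87582 + \left(\frac{146}{147} + \left(3 + 4 \cdot 0\right)\right)} = \frac{1}{87582 + \left(\frac{146}{147} + \left(3 + 0\right)\right)} = \frac{1}{87582 + \left(\frac{146}{147} + 3\right)} = \frac{1}{87582 + \frac{587}{147}} = \frac{1}{\frac{12875141}{147}} = \frac{147}{12875141}$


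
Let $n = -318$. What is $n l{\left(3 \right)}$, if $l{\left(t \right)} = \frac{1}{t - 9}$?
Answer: $53$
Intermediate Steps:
$l{\left(t \right)} = \frac{1}{-9 + t}$
$n l{\left(3 \right)} = - \frac{318}{-9 + 3} = - \frac{318}{-6} = \left(-318\right) \left(- \frac{1}{6}\right) = 53$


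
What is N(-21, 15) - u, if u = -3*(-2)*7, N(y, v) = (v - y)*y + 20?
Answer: -778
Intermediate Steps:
N(y, v) = 20 + y*(v - y) (N(y, v) = y*(v - y) + 20 = 20 + y*(v - y))
u = 42 (u = 6*7 = 42)
N(-21, 15) - u = (20 - 1*(-21)² + 15*(-21)) - 1*42 = (20 - 1*441 - 315) - 42 = (20 - 441 - 315) - 42 = -736 - 42 = -778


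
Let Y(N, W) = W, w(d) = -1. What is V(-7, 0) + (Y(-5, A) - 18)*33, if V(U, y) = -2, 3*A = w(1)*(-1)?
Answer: -585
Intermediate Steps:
A = ⅓ (A = (-1*(-1))/3 = (⅓)*1 = ⅓ ≈ 0.33333)
V(-7, 0) + (Y(-5, A) - 18)*33 = -2 + (⅓ - 18)*33 = -2 - 53/3*33 = -2 - 583 = -585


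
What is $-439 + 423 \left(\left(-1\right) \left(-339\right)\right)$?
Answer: $142958$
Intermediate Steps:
$-439 + 423 \left(\left(-1\right) \left(-339\right)\right) = -439 + 423 \cdot 339 = -439 + 143397 = 142958$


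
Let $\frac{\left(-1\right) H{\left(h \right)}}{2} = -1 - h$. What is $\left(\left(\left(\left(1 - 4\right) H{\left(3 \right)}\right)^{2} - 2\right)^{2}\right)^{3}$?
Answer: $35766080886362176$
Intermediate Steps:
$H{\left(h \right)} = 2 + 2 h$ ($H{\left(h \right)} = - 2 \left(-1 - h\right) = 2 + 2 h$)
$\left(\left(\left(\left(1 - 4\right) H{\left(3 \right)}\right)^{2} - 2\right)^{2}\right)^{3} = \left(\left(\left(\left(1 - 4\right) \left(2 + 2 \cdot 3\right)\right)^{2} - 2\right)^{2}\right)^{3} = \left(\left(\left(- 3 \left(2 + 6\right)\right)^{2} - 2\right)^{2}\right)^{3} = \left(\left(\left(\left(-3\right) 8\right)^{2} - 2\right)^{2}\right)^{3} = \left(\left(\left(-24\right)^{2} - 2\right)^{2}\right)^{3} = \left(\left(576 - 2\right)^{2}\right)^{3} = \left(574^{2}\right)^{3} = 329476^{3} = 35766080886362176$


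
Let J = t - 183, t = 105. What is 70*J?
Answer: -5460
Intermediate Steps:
J = -78 (J = 105 - 183 = -78)
70*J = 70*(-78) = -5460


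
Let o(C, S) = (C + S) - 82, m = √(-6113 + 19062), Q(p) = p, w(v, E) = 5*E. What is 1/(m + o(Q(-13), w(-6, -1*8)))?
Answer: -135/5276 - √12949/5276 ≈ -0.047156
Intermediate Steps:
m = √12949 ≈ 113.79
o(C, S) = -82 + C + S
1/(m + o(Q(-13), w(-6, -1*8))) = 1/(√12949 + (-82 - 13 + 5*(-1*8))) = 1/(√12949 + (-82 - 13 + 5*(-8))) = 1/(√12949 + (-82 - 13 - 40)) = 1/(√12949 - 135) = 1/(-135 + √12949)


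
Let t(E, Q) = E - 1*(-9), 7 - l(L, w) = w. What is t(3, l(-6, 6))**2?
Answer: 144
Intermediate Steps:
l(L, w) = 7 - w
t(E, Q) = 9 + E (t(E, Q) = E + 9 = 9 + E)
t(3, l(-6, 6))**2 = (9 + 3)**2 = 12**2 = 144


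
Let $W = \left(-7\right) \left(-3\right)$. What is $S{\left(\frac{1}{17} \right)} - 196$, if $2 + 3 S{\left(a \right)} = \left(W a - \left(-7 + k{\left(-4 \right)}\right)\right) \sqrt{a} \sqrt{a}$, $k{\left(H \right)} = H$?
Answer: $- \frac{170302}{867} \approx -196.43$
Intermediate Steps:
$W = 21$
$S{\left(a \right)} = - \frac{2}{3} + \frac{a \left(11 + 21 a\right)}{3}$ ($S{\left(a \right)} = - \frac{2}{3} + \frac{\left(21 a - -11\right) \sqrt{a} \sqrt{a}}{3} = - \frac{2}{3} + \frac{\left(21 a + \left(7 + 4\right)\right) \sqrt{a} \sqrt{a}}{3} = - \frac{2}{3} + \frac{\left(21 a + 11\right) \sqrt{a} \sqrt{a}}{3} = - \frac{2}{3} + \frac{\left(11 + 21 a\right) \sqrt{a} \sqrt{a}}{3} = - \frac{2}{3} + \frac{\sqrt{a} \left(11 + 21 a\right) \sqrt{a}}{3} = - \frac{2}{3} + \frac{a \left(11 + 21 a\right)}{3}$)
$S{\left(\frac{1}{17} \right)} - 196 = \left(- \frac{2}{3} + 7 \left(\frac{1}{17}\right)^{2} + \frac{11}{3 \cdot 17}\right) - 196 = \left(- \frac{2}{3} + \frac{7}{289} + \frac{11}{3} \cdot \frac{1}{17}\right) - 196 = \left(- \frac{2}{3} + 7 \cdot \frac{1}{289} + \frac{11}{51}\right) - 196 = \left(- \frac{2}{3} + \frac{7}{289} + \frac{11}{51}\right) - 196 = - \frac{370}{867} - 196 = - \frac{170302}{867}$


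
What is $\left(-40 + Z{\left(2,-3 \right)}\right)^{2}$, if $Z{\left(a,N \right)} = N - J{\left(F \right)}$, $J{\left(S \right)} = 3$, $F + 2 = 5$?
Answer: $2116$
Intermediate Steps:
$F = 3$ ($F = -2 + 5 = 3$)
$Z{\left(a,N \right)} = -3 + N$ ($Z{\left(a,N \right)} = N - 3 = -3 + N$)
$\left(-40 + Z{\left(2,-3 \right)}\right)^{2} = \left(-40 - 6\right)^{2} = \left(-46\right)^{2} = 2116$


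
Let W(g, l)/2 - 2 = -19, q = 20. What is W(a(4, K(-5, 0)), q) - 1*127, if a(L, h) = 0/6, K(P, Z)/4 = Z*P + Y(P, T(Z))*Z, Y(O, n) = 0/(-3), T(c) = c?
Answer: -161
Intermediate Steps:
Y(O, n) = 0 (Y(O, n) = 0*(-⅓) = 0)
K(P, Z) = 4*P*Z (K(P, Z) = 4*(Z*P + 0*Z) = 4*(P*Z + 0) = 4*(P*Z) = 4*P*Z)
a(L, h) = 0 (a(L, h) = 0*(⅙) = 0)
W(g, l) = -34 (W(g, l) = 4 + 2*(-19) = 4 - 38 = -34)
W(a(4, K(-5, 0)), q) - 1*127 = -34 - 1*127 = -34 - 127 = -161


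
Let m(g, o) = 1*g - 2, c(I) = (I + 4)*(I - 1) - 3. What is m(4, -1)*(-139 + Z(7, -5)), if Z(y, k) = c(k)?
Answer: -272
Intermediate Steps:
c(I) = -3 + (-1 + I)*(4 + I) (c(I) = (4 + I)*(-1 + I) - 3 = (-1 + I)*(4 + I) - 3 = -3 + (-1 + I)*(4 + I))
Z(y, k) = -7 + k² + 3*k
m(g, o) = -2 + g (m(g, o) = g - 2 = -2 + g)
m(4, -1)*(-139 + Z(7, -5)) = (-2 + 4)*(-139 + (-7 + (-5)² + 3*(-5))) = 2*(-139 + (-7 + 25 - 15)) = 2*(-139 + 3) = 2*(-136) = -272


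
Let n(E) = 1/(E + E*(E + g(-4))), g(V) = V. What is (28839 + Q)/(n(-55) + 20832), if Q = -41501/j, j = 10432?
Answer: 479787080465/346624486496 ≈ 1.3842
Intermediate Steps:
Q = -41501/10432 ≈ -3.9782
n(E) = 1/(E + E*(-4 + E)) (n(E) = 1/(E + E*(E - 4)) = 1/(E + E*(-4 + E)))
(28839 + Q)/(n(-55) + 20832) = (28839 - 41501/10432)/(1/((-55)*(-3 - 55)) + 20832) = 300806947/(10432*(-1/55/(-58) + 20832)) = 300806947/(10432*(-1/55*(-1/58) + 20832)) = 300806947/(10432*(1/3190 + 20832)) = 300806947/(10432*(66454081/3190)) = (300806947/10432)*(3190/66454081) = 479787080465/346624486496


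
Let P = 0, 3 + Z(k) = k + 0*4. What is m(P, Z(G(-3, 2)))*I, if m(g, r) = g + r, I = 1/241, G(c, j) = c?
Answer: -6/241 ≈ -0.024896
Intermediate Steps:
I = 1/241 ≈ 0.0041494
Z(k) = -3 + k (Z(k) = -3 + (k + 0*4) = -3 + (k + 0) = -3 + k)
m(P, Z(G(-3, 2)))*I = (0 + (-3 - 3))*(1/241) = (0 - 6)*(1/241) = -6*1/241 = -6/241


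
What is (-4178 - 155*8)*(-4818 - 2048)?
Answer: 37199988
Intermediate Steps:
(-4178 - 155*8)*(-4818 - 2048) = (-4178 - 1240)*(-6866) = -5418*(-6866) = 37199988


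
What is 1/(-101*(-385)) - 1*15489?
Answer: -602289764/38885 ≈ -15489.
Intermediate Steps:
1/(-101*(-385)) - 1*15489 = 1/38885 - 15489 = -602289764/38885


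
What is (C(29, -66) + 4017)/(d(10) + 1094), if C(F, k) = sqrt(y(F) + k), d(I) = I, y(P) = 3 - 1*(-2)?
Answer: 1339/368 + I*sqrt(61)/1104 ≈ 3.6386 + 0.0070745*I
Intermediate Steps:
y(P) = 5 (y(P) = 3 + 2 = 5)
C(F, k) = sqrt(5 + k)
(C(29, -66) + 4017)/(d(10) + 1094) = (sqrt(5 - 66) + 4017)/(10 + 1094) = (sqrt(-61) + 4017)/1104 = (I*sqrt(61) + 4017)*(1/1104) = (4017 + I*sqrt(61))*(1/1104) = 1339/368 + I*sqrt(61)/1104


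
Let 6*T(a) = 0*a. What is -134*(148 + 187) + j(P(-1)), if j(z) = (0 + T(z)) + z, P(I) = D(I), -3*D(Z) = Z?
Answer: -134669/3 ≈ -44890.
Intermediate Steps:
T(a) = 0 (T(a) = (0*a)/6 = (1/6)*0 = 0)
D(Z) = -Z/3
P(I) = -I/3
j(z) = z (j(z) = (0 + 0) + z = 0 + z = z)
-134*(148 + 187) + j(P(-1)) = -134*(148 + 187) - 1/3*(-1) = -134*335 + 1/3 = -44890 + 1/3 = -134669/3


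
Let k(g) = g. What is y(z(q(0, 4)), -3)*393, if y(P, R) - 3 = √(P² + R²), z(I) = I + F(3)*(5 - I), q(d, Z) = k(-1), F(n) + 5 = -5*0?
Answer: 1179 + 393*√970 ≈ 13419.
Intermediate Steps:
F(n) = -5 (F(n) = -5 - 5*0 = -5 + 0 = -5)
q(d, Z) = -1
z(I) = -25 + 6*I (z(I) = I - 5*(5 - I) = I + (-25 + 5*I) = -25 + 6*I)
y(P, R) = 3 + √(P² + R²)
y(z(q(0, 4)), -3)*393 = (3 + √((-25 + 6*(-1))² + (-3)²))*393 = (3 + √((-25 - 6)² + 9))*393 = (3 + √((-31)² + 9))*393 = (3 + √(961 + 9))*393 = (3 + √970)*393 = 1179 + 393*√970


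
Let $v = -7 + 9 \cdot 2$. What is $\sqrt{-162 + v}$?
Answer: $i \sqrt{151} \approx 12.288 i$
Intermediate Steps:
$v = 11$ ($v = -7 + 18 = 11$)
$\sqrt{-162 + v} = \sqrt{-162 + 11} = \sqrt{-151} = i \sqrt{151}$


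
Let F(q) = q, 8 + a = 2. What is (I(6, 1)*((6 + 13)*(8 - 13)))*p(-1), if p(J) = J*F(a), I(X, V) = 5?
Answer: -2850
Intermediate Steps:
a = -6 (a = -8 + 2 = -6)
p(J) = -6*J (p(J) = J*(-6) = -6*J)
(I(6, 1)*((6 + 13)*(8 - 13)))*p(-1) = (5*((6 + 13)*(8 - 13)))*(-6*(-1)) = (5*(19*(-5)))*6 = (5*(-95))*6 = -475*6 = -2850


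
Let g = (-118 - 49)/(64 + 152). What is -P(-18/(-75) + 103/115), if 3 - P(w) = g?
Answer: -815/216 ≈ -3.7731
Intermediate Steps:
g = -167/216 ≈ -0.77315
P(w) = 815/216 (P(w) = 3 - 1*(-167/216) = 3 + 167/216 = 815/216)
-P(-18/(-75) + 103/115) = -1*815/216 = -815/216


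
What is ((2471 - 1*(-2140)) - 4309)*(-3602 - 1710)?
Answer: -1604224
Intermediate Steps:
((2471 - 1*(-2140)) - 4309)*(-3602 - 1710) = ((2471 + 2140) - 4309)*(-5312) = (4611 - 4309)*(-5312) = 302*(-5312) = -1604224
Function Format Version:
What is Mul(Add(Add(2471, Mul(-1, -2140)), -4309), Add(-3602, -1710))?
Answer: -1604224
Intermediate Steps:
Mul(Add(Add(2471, Mul(-1, -2140)), -4309), Add(-3602, -1710)) = Mul(Add(Add(2471, 2140), -4309), -5312) = Mul(Add(4611, -4309), -5312) = Mul(302, -5312) = -1604224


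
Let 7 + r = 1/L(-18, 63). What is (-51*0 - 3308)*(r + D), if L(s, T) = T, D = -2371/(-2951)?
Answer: 3801113636/185913 ≈ 20446.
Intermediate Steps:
D = 2371/2951 (D = -2371*(-1/2951) = 2371/2951 ≈ 0.80346)
r = -440/63 (r = -7 + 1/63 = -440/63 ≈ -6.9841)
(-51*0 - 3308)*(r + D) = (-51*0 - 3308)*(-440/63 + 2371/2951) = (-1*0 - 3308)*(-1149067/185913) = (0 - 3308)*(-1149067/185913) = -3308*(-1149067/185913) = 3801113636/185913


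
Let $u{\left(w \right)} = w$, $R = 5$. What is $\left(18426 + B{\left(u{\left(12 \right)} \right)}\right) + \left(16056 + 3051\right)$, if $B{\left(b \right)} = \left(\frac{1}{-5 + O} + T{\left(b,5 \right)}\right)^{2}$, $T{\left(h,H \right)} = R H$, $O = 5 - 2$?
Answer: $\frac{152533}{4} \approx 38133.0$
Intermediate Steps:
$O = 3$
$T{\left(h,H \right)} = 5 H$
$B{\left(b \right)} = \frac{2401}{4}$ ($B{\left(b \right)} = \left(\frac{1}{-5 + 3} + 5 \cdot 5\right)^{2} = \left(\frac{1}{-2} + 25\right)^{2} = \left(- \frac{1}{2} + 25\right)^{2} = \left(\frac{49}{2}\right)^{2} = \frac{2401}{4}$)
$\left(18426 + B{\left(u{\left(12 \right)} \right)}\right) + \left(16056 + 3051\right) = \left(18426 + \frac{2401}{4}\right) + \left(16056 + 3051\right) = \frac{76105}{4} + 19107 = \frac{152533}{4}$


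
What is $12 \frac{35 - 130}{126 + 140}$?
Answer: $- \frac{30}{7} \approx -4.2857$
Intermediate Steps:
$12 \frac{35 - 130}{126 + 140} = 12 \left(- \frac{95}{266}\right) = 12 \left(\left(-95\right) \frac{1}{266}\right) = 12 \left(- \frac{5}{14}\right) = - \frac{30}{7}$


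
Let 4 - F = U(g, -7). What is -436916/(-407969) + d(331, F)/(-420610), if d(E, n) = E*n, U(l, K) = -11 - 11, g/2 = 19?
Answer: 90130128773/85797920545 ≈ 1.0505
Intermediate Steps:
g = 38 (g = 2*19 = 38)
U(l, K) = -22
F = 26 (F = 4 - 1*(-22) = 4 + 22 = 26)
-436916/(-407969) + d(331, F)/(-420610) = -436916/(-407969) + (331*26)/(-420610) = -436916*(-1/407969) + 8606*(-1/420610) = 436916/407969 - 4303/210305 = 90130128773/85797920545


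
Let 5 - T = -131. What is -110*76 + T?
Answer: -8224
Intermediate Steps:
T = 136 (T = 5 - 1*(-131) = 5 + 131 = 136)
-110*76 + T = -110*76 + 136 = -8360 + 136 = -8224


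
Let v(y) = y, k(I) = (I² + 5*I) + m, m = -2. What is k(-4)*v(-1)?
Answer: 6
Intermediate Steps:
k(I) = -2 + I² + 5*I (k(I) = (I² + 5*I) - 2 = -2 + I² + 5*I)
k(-4)*v(-1) = (-2 + (-4)² + 5*(-4))*(-1) = (-2 + 16 - 20)*(-1) = -6*(-1) = 6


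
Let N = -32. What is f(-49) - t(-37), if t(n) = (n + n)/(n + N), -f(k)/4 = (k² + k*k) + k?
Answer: -1311902/69 ≈ -19013.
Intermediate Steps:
f(k) = -8*k² - 4*k (f(k) = -4*((k² + k*k) + k) = -4*((k² + k²) + k) = -4*(2*k² + k) = -4*(k + 2*k²) = -8*k² - 4*k)
t(n) = 2*n/(-32 + n) (t(n) = (n + n)/(n - 32) = (2*n)/(-32 + n) = 2*n/(-32 + n))
f(-49) - t(-37) = -4*(-49)*(1 + 2*(-49)) - 2*(-37)/(-32 - 37) = -4*(-49)*(1 - 98) - 2*(-37)/(-69) = -4*(-49)*(-97) - 2*(-37)*(-1)/69 = -19012 - 1*74/69 = -19012 - 74/69 = -1311902/69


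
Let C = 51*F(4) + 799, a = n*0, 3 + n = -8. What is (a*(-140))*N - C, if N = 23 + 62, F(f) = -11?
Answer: -238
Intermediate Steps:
n = -11 (n = -3 - 8 = -11)
a = 0 (a = -11*0 = 0)
N = 85
C = 238 (C = 51*(-11) + 799 = -561 + 799 = 238)
(a*(-140))*N - C = (0*(-140))*85 - 1*238 = 0*85 - 238 = 0 - 238 = -238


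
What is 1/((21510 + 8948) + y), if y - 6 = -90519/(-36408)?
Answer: 12136/369741277 ≈ 3.2823e-5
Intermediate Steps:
y = 102989/12136 (y = 6 - 90519/(-36408) = 6 - 90519*(-1/36408) = 6 + 30173/12136 = 102989/12136 ≈ 8.4862)
1/((21510 + 8948) + y) = 1/((21510 + 8948) + 102989/12136) = 1/(30458 + 102989/12136) = 1/(369741277/12136) = 12136/369741277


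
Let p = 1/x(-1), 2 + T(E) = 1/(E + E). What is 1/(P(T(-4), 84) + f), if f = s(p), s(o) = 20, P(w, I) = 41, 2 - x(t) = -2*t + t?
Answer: 1/61 ≈ 0.016393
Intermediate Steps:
x(t) = 2 + t (x(t) = 2 - (-2*t + t) = 2 - (-1)*t = 2 + t)
T(E) = -2 + 1/(2*E) (T(E) = -2 + 1/(E + E) = -2 + 1/(2*E))
p = 1 (p = 1/(2 - 1) = 1/1 = 1)
f = 20
1/(P(T(-4), 84) + f) = 1/(41 + 20) = 1/61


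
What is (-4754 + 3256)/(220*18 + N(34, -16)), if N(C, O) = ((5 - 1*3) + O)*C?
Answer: -749/1742 ≈ -0.42997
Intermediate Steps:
N(C, O) = C*(2 + O) (N(C, O) = ((5 - 3) + O)*C = (2 + O)*C = C*(2 + O))
(-4754 + 3256)/(220*18 + N(34, -16)) = (-4754 + 3256)/(220*18 + 34*(2 - 16)) = -1498/(3960 + 34*(-14)) = -1498/(3960 - 476) = -1498/3484 = -1498*1/3484 = -749/1742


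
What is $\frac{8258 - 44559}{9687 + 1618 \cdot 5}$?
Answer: $- \frac{36301}{17777} \approx -2.042$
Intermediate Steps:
$\frac{8258 - 44559}{9687 + 1618 \cdot 5} = - \frac{36301}{9687 + 8090} = - \frac{36301}{17777}$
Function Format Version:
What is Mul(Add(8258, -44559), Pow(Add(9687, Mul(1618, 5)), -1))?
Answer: Rational(-36301, 17777) ≈ -2.0420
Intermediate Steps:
Mul(Add(8258, -44559), Pow(Add(9687, Mul(1618, 5)), -1)) = Mul(-36301, Pow(Add(9687, 8090), -1)) = Mul(-36301, Pow(17777, -1)) = Mul(-36301, Rational(1, 17777)) = Rational(-36301, 17777)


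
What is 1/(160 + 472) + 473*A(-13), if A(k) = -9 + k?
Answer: -6576591/632 ≈ -10406.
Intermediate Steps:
1/(160 + 472) + 473*A(-13) = 1/(160 + 472) + 473*(-9 - 13) = 1/632 + 473*(-22) = 1/632 - 10406 = -6576591/632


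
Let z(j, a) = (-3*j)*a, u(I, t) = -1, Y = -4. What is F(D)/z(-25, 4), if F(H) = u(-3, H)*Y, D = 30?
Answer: 1/75 ≈ 0.013333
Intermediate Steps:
z(j, a) = -3*a*j
F(H) = 4 (F(H) = -1*(-4) = 4)
F(D)/z(-25, 4) = 4/((-3*4*(-25))) = 4/300 = 4*(1/300) = 1/75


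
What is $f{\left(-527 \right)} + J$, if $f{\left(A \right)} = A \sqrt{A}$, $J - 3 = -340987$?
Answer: $-340984 - 527 i \sqrt{527} \approx -3.4098 \cdot 10^{5} - 12098.0 i$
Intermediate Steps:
$J = -340984$ ($J = 3 - 340987 = -340984$)
$f{\left(A \right)} = A^{\frac{3}{2}}$
$f{\left(-527 \right)} + J = \left(-527\right)^{\frac{3}{2}} - 340984 = - 527 i \sqrt{527} - 340984 = -340984 - 527 i \sqrt{527}$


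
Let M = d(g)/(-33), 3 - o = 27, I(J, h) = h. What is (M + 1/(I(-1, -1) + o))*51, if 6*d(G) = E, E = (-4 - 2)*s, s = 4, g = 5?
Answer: 1139/275 ≈ 4.1418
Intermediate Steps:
E = -24 (E = (-4 - 2)*4 = -6*4 = -24)
o = -24 (o = 3 - 1*27 = 3 - 27 = -24)
d(G) = -4 (d(G) = (⅙)*(-24) = -4)
M = 4/33 (M = -4/(-33) = -4*(-1/33) = 4/33 ≈ 0.12121)
(M + 1/(I(-1, -1) + o))*51 = (4/33 + 1/(-1 - 24))*51 = (4/33 + 1/(-25))*51 = (4/33 - 1/25)*51 = (67/825)*51 = 1139/275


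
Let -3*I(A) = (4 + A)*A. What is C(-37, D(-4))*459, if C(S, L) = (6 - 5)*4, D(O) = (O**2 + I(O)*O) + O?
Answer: 1836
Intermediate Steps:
I(A) = -A*(4 + A)/3 (I(A) = -(4 + A)*A/3 = -A*(4 + A)/3)
D(O) = O + O**2 - O**2*(4 + O)/3 (D(O) = (O**2 + (-O*(4 + O)/3)*O) + O = (O**2 - O**2*(4 + O)/3) + O = O + O**2 - O**2*(4 + O)/3)
C(S, L) = 4 (C(S, L) = 1*4 = 4)
C(-37, D(-4))*459 = 4*459 = 1836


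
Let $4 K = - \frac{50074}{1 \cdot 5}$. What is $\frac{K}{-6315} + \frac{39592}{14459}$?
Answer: $\frac{2862244783}{913085850} \approx 3.1347$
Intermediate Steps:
$K = - \frac{25037}{10}$ ($K = \frac{\left(-50074\right) \frac{1}{1 \cdot 5}}{4} = \frac{\left(-50074\right) \frac{1}{5}}{4} = \frac{1}{4} \left(- \frac{50074}{5}\right) = - \frac{25037}{10} \approx -2503.7$)
$\frac{K}{-6315} + \frac{39592}{14459} = - \frac{25037}{10 \left(-6315\right)} + \frac{39592}{14459} = \left(- \frac{25037}{10}\right) \left(- \frac{1}{6315}\right) + 39592 \cdot \frac{1}{14459} = \frac{25037}{63150} + \frac{39592}{14459} = \frac{2862244783}{913085850}$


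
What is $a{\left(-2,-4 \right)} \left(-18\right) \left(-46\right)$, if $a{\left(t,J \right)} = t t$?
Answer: $3312$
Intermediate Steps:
$a{\left(t,J \right)} = t^{2}$
$a{\left(-2,-4 \right)} \left(-18\right) \left(-46\right) = \left(-2\right)^{2} \left(-18\right) \left(-46\right) = 4 \left(-18\right) \left(-46\right) = \left(-72\right) \left(-46\right) = 3312$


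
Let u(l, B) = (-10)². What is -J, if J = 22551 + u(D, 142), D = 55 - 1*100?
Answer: -22651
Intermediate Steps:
D = -45 (D = 55 - 100 = -45)
u(l, B) = 100
J = 22651 (J = 22551 + 100 = 22651)
-J = -1*22651 = -22651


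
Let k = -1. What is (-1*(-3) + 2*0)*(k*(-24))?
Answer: 72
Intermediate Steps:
(-1*(-3) + 2*0)*(k*(-24)) = (-1*(-3) + 2*0)*(-1*(-24)) = (3 + 0)*24 = 3*24 = 72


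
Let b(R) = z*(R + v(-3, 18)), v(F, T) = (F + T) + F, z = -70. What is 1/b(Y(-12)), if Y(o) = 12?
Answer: -1/1680 ≈ -0.00059524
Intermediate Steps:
v(F, T) = T + 2*F
b(R) = -840 - 70*R (b(R) = -70*(R + (18 + 2*(-3))) = -70*(R + (18 - 6)) = -70*(R + 12) = -70*(12 + R) = -840 - 70*R)
1/b(Y(-12)) = 1/(-840 - 70*12) = 1/(-840 - 840) = 1/(-1680) = -1/1680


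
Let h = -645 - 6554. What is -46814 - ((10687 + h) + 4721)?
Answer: -55023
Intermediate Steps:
h = -7199
-46814 - ((10687 + h) + 4721) = -46814 - ((10687 - 7199) + 4721) = -46814 - (3488 + 4721) = -46814 - 1*8209 = -46814 - 8209 = -55023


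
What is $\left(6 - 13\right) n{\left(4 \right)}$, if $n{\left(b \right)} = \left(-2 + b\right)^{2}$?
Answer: $-28$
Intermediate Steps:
$\left(6 - 13\right) n{\left(4 \right)} = \left(6 - 13\right) \left(-2 + 4\right)^{2} = - 7 \cdot 2^{2} = \left(-7\right) 4 = -28$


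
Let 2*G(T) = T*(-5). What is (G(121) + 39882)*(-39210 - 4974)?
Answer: -1748780628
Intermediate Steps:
G(T) = -5*T/2 (G(T) = (T*(-5))/2 = (-5*T)/2 = -5*T/2)
(G(121) + 39882)*(-39210 - 4974) = (-5/2*121 + 39882)*(-39210 - 4974) = (-605/2 + 39882)*(-44184) = (79159/2)*(-44184) = -1748780628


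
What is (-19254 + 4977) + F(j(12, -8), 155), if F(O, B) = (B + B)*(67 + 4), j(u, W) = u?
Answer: 7733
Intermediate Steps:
F(O, B) = 142*B (F(O, B) = (2*B)*71 = 142*B)
(-19254 + 4977) + F(j(12, -8), 155) = (-19254 + 4977) + 142*155 = -14277 + 22010 = 7733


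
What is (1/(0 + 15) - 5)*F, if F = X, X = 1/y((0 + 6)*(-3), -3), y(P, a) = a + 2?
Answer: 74/15 ≈ 4.9333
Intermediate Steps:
y(P, a) = 2 + a
X = -1 (X = 1/(2 - 3) = 1/(-1) = -1)
F = -1
(1/(0 + 15) - 5)*F = (1/(0 + 15) - 5)*(-1) = (1/15 - 5)*(-1) = -74/15*(-1) = 74/15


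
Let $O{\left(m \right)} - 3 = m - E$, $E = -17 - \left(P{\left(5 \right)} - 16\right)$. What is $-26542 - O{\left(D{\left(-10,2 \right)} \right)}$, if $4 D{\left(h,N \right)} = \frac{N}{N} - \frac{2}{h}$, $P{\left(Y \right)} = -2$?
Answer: $- \frac{265443}{10} \approx -26544.0$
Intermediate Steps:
$D{\left(h,N \right)} = \frac{1}{4} - \frac{1}{2 h}$ ($D{\left(h,N \right)} = \frac{\frac{N}{N} - \frac{2}{h}}{4} = \frac{1 - \frac{2}{h}}{4} = \frac{1}{4} - \frac{1}{2 h}$)
$E = 1$ ($E = -17 - \left(-2 - 16\right) = -17 - -18 = -17 + 18 = 1$)
$O{\left(m \right)} = 2 + m$ ($O{\left(m \right)} = 3 + \left(m - 1\right) = 3 + \left(-1 + m\right) = 2 + m$)
$-26542 - O{\left(D{\left(-10,2 \right)} \right)} = -26542 - \left(2 + \frac{-2 - 10}{4 \left(-10\right)}\right) = -26542 - \left(2 + \frac{1}{4} \left(- \frac{1}{10}\right) \left(-12\right)\right) = -26542 - \left(2 + \frac{3}{10}\right) = -26542 - \frac{23}{10} = - \frac{265443}{10}$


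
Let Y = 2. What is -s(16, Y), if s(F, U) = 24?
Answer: -24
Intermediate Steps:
-s(16, Y) = -1*24 = -24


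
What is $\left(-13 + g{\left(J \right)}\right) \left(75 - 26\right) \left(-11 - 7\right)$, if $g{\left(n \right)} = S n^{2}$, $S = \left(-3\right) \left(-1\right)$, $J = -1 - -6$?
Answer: $-54684$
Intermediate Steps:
$J = 5$ ($J = -1 + 6 = 5$)
$S = 3$
$g{\left(n \right)} = 3 n^{2}$
$\left(-13 + g{\left(J \right)}\right) \left(75 - 26\right) \left(-11 - 7\right) = \left(-13 + 3 \cdot 5^{2}\right) \left(75 - 26\right) \left(-11 - 7\right) = \left(-13 + 3 \cdot 25\right) 49 \left(-18\right) = \left(-13 + 75\right) \left(-882\right) = 62 \left(-882\right) = -54684$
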